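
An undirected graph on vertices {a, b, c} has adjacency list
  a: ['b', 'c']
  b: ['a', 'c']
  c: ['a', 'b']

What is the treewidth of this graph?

2

A width-2 tree decomposition is:
Bags: B1 = {a, b, c}
Tree: (single bag)
A single bag containing all 3 vertices is trivially a valid decomposition of width 2. On the other hand G contains the 3-clique {a, b, c}. A clique must lie in a single bag of any decomposition, so no decomposition can have width below 2. Combining the bounds, tw(G) = 2.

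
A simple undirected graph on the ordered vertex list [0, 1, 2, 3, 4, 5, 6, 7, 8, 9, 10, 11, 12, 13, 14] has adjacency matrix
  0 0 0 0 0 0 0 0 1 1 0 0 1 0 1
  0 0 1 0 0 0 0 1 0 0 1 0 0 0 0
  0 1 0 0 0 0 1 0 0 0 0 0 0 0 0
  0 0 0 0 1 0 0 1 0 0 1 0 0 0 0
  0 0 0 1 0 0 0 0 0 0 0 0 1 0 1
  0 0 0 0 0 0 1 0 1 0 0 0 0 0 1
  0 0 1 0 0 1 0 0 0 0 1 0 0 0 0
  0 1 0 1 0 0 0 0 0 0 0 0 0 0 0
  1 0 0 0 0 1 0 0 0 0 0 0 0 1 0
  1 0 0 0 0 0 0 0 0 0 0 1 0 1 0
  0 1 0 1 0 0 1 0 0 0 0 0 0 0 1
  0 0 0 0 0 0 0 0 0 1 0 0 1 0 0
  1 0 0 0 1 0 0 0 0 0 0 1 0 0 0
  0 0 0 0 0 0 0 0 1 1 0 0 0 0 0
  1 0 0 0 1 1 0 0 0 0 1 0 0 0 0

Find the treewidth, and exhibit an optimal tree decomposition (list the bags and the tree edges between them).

The largest bag has 4 vertices, giving width 3; this decomposition certifies tw(G) ≤ 3. For the lower bound: the 4 vertex sets {1,2,7}, {3}, {10}, {4,5,6,14} are disjoint, each induces a connected subgraph, and every pair is joined by at least one edge of G. Contracting each set to a single vertex therefore yields K_{4} as a minor, and since treewidth is minor-monotone, tw(G) ≥ tw(K_{4}) = 3. Therefore the treewidth is 3.

Treewidth 3.
One such decomposition:
Bags: B1 = {1, 2, 3, 7}  B2 = {1, 2, 3, 10}  B3 = {2, 3, 6, 10}  B4 = {3, 4, 6, 10}  B5 = {4, 6, 10, 14}  B6 = {4, 5, 6, 14}  B7 = {4, 5, 12, 14}  B8 = {0, 5, 12, 14}  B9 = {0, 5, 8, 12}  B10 = {0, 8, 11, 12}  B11 = {0, 8, 9, 11}  B12 = {8, 9, 11, 13}
Tree: B1–B2, B2–B3, B3–B4, B4–B5, B5–B6, B6–B7, B7–B8, B8–B9, B9–B10, B10–B11, B11–B12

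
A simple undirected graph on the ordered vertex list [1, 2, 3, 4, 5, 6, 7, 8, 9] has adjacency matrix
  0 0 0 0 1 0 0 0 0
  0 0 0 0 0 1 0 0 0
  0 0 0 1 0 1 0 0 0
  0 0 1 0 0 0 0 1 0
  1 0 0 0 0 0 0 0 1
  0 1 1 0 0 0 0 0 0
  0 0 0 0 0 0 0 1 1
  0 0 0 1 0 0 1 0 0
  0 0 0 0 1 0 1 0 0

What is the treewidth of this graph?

1

A width-1 tree decomposition is:
Bags: B1 = {2, 6}  B2 = {3, 6}  B3 = {3, 4}  B4 = {4, 8}  B5 = {7, 8}  B6 = {7, 9}  B7 = {5, 9}  B8 = {1, 5}
Tree: B1–B2, B2–B3, B3–B4, B4–B5, B5–B6, B6–B7, B7–B8
The largest bag has 2 vertices, giving width 1; this decomposition certifies tw(G) ≤ 1. G has an edge, so its treewidth is at least 1. Therefore the treewidth is 1.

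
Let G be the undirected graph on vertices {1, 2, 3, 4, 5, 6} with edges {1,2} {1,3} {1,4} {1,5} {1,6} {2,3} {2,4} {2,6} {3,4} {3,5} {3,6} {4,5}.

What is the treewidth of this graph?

3

A width-3 tree decomposition is:
Bags: B1 = {1, 3, 4, 5}  B2 = {1, 2, 3, 4}  B3 = {1, 2, 3, 6}
Tree: B1–B2, B2–B3
Each bag holds 4 vertices, so the decomposition has width 3, which upper-bounds the treewidth. For the lower bound, the 4 vertices {1, 2, 3, 4} are pairwise adjacent, and any tree decomposition puts a clique entirely inside one bag — forcing width ≥ 3. Hence tw(G) = 3 exactly.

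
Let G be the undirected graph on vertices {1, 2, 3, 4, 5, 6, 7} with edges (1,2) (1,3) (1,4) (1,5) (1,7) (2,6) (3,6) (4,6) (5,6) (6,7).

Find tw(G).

A width-2 tree decomposition is:
Bags: B1 = {1, 5, 6}  B2 = {1, 6, 7}  B3 = {1, 3, 6}  B4 = {1, 4, 6}  B5 = {1, 2, 6}
Tree: B1–B2, B2–B3, B3–B4, B4–B5
The largest bag has 3 vertices, giving width 2; this decomposition certifies tw(G) ≤ 2. The edges 1–5–6–7–1 form a cycle, so G is not a tree and its treewidth is at least 2. Therefore the treewidth is 2.

2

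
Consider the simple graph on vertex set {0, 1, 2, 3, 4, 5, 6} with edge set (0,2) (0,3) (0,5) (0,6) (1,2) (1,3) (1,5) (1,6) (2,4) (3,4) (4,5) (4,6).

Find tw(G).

A width-3 tree decomposition is:
Bags: B1 = {0, 1, 4, 5}  B2 = {0, 1, 3, 4}  B3 = {0, 1, 4, 6}  B4 = {0, 1, 2, 4}
Tree: B1–B2, B2–B3, B3–B4
Every bag has size at most 4, so the width is 4 − 1 = 3 and tw(G) ≤ 3. For the lower bound: the 4 vertex sets {4,5}, {1,3}, {0}, {6} are disjoint, each induces a connected subgraph, and every pair is joined by at least one edge of G. Contracting each set to a single vertex therefore yields K_{4} as a minor, and since treewidth is minor-monotone, tw(G) ≥ tw(K_{4}) = 3. Therefore the treewidth is 3.

3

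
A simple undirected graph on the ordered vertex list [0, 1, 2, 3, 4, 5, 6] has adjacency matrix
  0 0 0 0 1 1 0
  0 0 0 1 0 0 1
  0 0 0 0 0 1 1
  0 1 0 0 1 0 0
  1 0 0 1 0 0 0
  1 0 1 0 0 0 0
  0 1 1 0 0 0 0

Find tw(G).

A width-2 tree decomposition is:
Bags: B1 = {0, 2, 5}  B2 = {0, 2, 4}  B3 = {2, 3, 4}  B4 = {1, 2, 3}  B5 = {1, 2, 6}
Tree: B1–B2, B2–B3, B3–B4, B4–B5
Each bag holds 3 vertices, so the decomposition has width 2, which upper-bounds the treewidth. The edges 2–5–0–4–3–1–6–2 form a cycle, so G is not a tree and its treewidth is at least 2. Hence tw(G) = 2 exactly.

2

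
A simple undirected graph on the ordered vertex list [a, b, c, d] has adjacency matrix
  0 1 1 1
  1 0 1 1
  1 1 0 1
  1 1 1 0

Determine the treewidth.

3

A width-3 tree decomposition is:
Bags: B1 = {a, b, c, d}
Tree: (single bag)
With just one bag of size 4, the width is 4 − 1 = 3, so tw(G) ≤ 3. Conversely, {a, b, c, d} is a clique of size 4, and the vertices of any clique must share a bag in every tree decomposition; so some bag has ≥ 4 vertices and tw(G) ≥ 3. The upper and lower bounds meet at 3, so that is the treewidth.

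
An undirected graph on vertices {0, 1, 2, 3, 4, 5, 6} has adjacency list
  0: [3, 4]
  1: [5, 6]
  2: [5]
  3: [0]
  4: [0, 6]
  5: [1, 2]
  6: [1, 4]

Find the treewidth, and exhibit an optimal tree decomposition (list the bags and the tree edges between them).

Every bag has size at most 2, so the width is 2 − 1 = 1 and tw(G) ≤ 1. Any graph with an edge has treewidth ≥ 1, and G has the edge 3–0. Therefore the treewidth is 1.

Treewidth 1.
One optimal decomposition is:
Bags: B1 = {0, 3}  B2 = {0, 4}  B3 = {4, 6}  B4 = {1, 6}  B5 = {1, 5}  B6 = {2, 5}
Tree: B1–B2, B2–B3, B3–B4, B4–B5, B5–B6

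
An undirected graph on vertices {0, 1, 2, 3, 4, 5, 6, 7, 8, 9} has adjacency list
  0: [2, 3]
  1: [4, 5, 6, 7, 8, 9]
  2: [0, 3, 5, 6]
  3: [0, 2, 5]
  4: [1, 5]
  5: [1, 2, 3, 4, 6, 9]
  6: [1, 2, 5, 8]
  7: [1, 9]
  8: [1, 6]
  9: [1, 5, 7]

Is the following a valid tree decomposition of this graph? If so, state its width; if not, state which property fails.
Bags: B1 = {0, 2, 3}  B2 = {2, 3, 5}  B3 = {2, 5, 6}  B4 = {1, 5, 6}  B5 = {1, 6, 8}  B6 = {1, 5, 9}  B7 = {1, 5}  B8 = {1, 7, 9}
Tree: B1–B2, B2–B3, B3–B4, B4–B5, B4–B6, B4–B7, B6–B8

No — vertex 4 appears in no bag.

A tree decomposition must satisfy three properties: every vertex lies in some bag; for every edge, both endpoints lie together in some bag; and for every vertex, the bags containing it form a connected subtree. Here vertex 4 appears in no bag, so the decomposition is invalid.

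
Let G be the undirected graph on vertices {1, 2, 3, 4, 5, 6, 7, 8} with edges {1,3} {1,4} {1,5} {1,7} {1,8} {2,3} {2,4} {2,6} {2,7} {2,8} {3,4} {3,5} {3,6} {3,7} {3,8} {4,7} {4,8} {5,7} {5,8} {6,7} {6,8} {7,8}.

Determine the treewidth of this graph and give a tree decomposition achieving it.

Every bag has size at most 5, so the width is 5 − 1 = 4 and tw(G) ≤ 4. Conversely, {1, 3, 4, 7, 8} is a clique of size 5, and the vertices of any clique must share a bag in every tree decomposition; so some bag has ≥ 5 vertices and tw(G) ≥ 4. The upper and lower bounds meet at 4, so that is the treewidth.

Treewidth 4.
Bags: B1 = {1, 3, 4, 7, 8}  B2 = {2, 3, 4, 7, 8}  B3 = {2, 3, 6, 7, 8}  B4 = {1, 3, 5, 7, 8}
Tree: B1–B2, B2–B3, B1–B4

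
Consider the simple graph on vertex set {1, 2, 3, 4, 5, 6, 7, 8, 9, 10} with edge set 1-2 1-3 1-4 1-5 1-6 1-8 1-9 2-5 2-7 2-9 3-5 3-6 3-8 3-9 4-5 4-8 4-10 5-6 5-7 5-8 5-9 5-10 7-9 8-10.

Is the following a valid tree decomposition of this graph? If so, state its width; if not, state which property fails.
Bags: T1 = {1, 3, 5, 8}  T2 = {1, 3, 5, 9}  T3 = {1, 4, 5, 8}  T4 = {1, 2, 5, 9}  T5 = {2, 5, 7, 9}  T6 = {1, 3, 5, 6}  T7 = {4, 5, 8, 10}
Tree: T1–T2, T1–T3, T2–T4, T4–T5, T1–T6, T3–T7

Yes; width 3.

Checking the three conditions: (i) the bags cover all of {1, 2, 3, 4, 5, 6, 7, 8, 9, 10}; (ii) for each edge, some bag contains both endpoints; (iii) the bags containing any fixed vertex form a subtree. All hold, so the decomposition is valid with width 4 − 1 = 3.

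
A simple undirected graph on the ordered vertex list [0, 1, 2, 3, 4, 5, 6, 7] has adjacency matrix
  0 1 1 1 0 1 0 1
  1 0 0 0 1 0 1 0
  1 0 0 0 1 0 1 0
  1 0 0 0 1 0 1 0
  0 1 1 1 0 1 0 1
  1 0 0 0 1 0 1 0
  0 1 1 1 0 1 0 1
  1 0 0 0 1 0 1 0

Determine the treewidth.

3

A width-3 tree decomposition is:
Bags: B1 = {0, 3, 4, 6}  B2 = {0, 2, 4, 6}  B3 = {0, 4, 5, 6}  B4 = {0, 4, 6, 7}  B5 = {0, 1, 4, 6}
Tree: B1–B2, B2–B3, B3–B4, B4–B5
The largest bag has 4 vertices, giving width 3; this decomposition certifies tw(G) ≤ 3. For the lower bound: the 4 vertex sets {3,6}, {2,4}, {0}, {5} are disjoint, each induces a connected subgraph, and every pair is joined by at least one edge of G. Contracting each set to a single vertex therefore yields K_{4} as a minor, and since treewidth is minor-monotone, tw(G) ≥ tw(K_{4}) = 3. Therefore the treewidth is 3.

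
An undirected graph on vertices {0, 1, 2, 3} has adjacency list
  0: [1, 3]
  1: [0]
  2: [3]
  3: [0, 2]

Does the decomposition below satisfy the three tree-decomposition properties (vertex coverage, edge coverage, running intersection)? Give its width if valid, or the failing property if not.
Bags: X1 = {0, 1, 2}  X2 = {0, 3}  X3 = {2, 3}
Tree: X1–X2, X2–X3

No — bags containing vertex 2 are not connected in the tree.

A tree decomposition must satisfy three properties: every vertex lies in some bag; for every edge, both endpoints lie together in some bag; and for every vertex, the bags containing it form a connected subtree. Here bags containing vertex 2 are not connected in the tree, so the decomposition is invalid.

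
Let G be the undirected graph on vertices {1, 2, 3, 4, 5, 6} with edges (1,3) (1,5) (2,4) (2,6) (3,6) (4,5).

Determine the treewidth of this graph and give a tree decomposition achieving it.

Each bag holds 3 vertices, so the decomposition has width 2, which upper-bounds the treewidth. The edges 2–4–5–1–3–6–2 form a cycle, so G is not a tree and its treewidth is at least 2. Combining the bounds, tw(G) = 2.

Treewidth 2.
One optimal decomposition is:
Bags: B1 = {2, 4, 5}  B2 = {1, 2, 5}  B3 = {1, 2, 3}  B4 = {2, 3, 6}
Tree: B1–B2, B2–B3, B3–B4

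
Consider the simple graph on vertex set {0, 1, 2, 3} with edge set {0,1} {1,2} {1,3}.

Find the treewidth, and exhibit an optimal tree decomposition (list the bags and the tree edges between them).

Every bag has size at most 2, so the width is 2 − 1 = 1 and tw(G) ≤ 1. Since G has at least one edge (e.g. 1–0), it is not an edgeless graph, so tw(G) ≥ 1. Therefore the treewidth is 1.

Treewidth 1.
Bags: B1 = {0, 1}  B2 = {1, 2}  B3 = {1, 3}
Tree: B1–B2, B1–B3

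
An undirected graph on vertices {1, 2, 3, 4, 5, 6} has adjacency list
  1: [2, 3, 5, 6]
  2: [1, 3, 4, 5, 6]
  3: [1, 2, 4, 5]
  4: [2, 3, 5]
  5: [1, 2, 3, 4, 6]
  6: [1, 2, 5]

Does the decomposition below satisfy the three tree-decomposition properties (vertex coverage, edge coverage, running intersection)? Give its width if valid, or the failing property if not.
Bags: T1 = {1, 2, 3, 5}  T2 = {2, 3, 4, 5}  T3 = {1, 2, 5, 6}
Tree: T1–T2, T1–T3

Checking the three conditions: (i) the bags cover all of {1, 2, 3, 4, 5, 6}; (ii) for each edge, some bag contains both endpoints; (iii) the bags containing any fixed vertex form a subtree. All hold, so the decomposition is valid with width 4 − 1 = 3.

Yes; width 3.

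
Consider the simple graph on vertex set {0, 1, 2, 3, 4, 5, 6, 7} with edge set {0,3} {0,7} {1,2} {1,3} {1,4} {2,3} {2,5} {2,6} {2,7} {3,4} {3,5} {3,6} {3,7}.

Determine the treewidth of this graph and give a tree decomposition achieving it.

Each bag holds 3 vertices, so the decomposition has width 2, which upper-bounds the treewidth. For the lower bound, the 3 vertices {0, 3, 7} are pairwise adjacent, and any tree decomposition puts a clique entirely inside one bag — forcing width ≥ 2. Therefore the treewidth is 2.

Treewidth 2.
Bags: B1 = {2, 3, 7}  B2 = {2, 3, 6}  B3 = {1, 2, 3}  B4 = {1, 3, 4}  B5 = {0, 3, 7}  B6 = {2, 3, 5}
Tree: B1–B2, B2–B3, B3–B4, B1–B5, B3–B6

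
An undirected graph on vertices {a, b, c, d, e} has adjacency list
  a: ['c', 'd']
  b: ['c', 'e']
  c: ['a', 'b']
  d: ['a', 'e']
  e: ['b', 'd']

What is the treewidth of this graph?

A width-2 tree decomposition is:
Bags: B1 = {b, d, e}  B2 = {a, b, d}  B3 = {a, b, c}
Tree: B1–B2, B2–B3
Each bag holds 3 vertices, so the decomposition has width 2, which upper-bounds the treewidth. For the lower bound, G contains the cycle b–e–d–a–c–b, so G is not a forest; only forests have treewidth ≤ 1, hence tw(G) ≥ 2. Therefore the treewidth is 2.

2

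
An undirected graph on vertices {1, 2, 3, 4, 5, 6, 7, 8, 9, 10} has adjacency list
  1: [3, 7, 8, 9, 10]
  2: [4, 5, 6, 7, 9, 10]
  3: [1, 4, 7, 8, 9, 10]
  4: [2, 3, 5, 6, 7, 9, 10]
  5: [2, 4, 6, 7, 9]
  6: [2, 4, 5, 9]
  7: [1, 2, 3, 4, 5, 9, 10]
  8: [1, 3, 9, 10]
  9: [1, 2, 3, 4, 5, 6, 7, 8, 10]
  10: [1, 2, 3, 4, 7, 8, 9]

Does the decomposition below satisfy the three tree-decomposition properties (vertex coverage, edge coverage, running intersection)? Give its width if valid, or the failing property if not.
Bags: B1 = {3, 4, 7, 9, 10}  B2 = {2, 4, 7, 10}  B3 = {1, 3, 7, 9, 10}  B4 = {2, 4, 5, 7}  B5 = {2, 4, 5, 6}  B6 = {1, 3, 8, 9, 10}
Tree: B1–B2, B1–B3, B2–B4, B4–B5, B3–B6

A tree decomposition must satisfy three properties: every vertex lies in some bag; for every edge, both endpoints lie together in some bag; and for every vertex, the bags containing it form a connected subtree. Here edge (9,2) lies in no bag, so the decomposition is invalid.

No — edge (9,2) lies in no bag.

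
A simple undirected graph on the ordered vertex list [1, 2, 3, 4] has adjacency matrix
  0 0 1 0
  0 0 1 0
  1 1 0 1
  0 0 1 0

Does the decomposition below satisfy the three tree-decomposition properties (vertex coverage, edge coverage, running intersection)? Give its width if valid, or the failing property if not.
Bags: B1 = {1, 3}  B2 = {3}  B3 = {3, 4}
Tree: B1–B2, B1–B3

A tree decomposition must satisfy three properties: every vertex lies in some bag; for every edge, both endpoints lie together in some bag; and for every vertex, the bags containing it form a connected subtree. Here vertex 2 appears in no bag, so the decomposition is invalid.

No — vertex 2 appears in no bag.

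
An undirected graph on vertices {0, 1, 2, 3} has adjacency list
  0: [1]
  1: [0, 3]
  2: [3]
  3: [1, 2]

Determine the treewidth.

A width-1 tree decomposition is:
Bags: B1 = {0, 1}  B2 = {1, 3}  B3 = {2, 3}
Tree: B1–B2, B2–B3
The largest bag has 2 vertices, giving width 1; this decomposition certifies tw(G) ≤ 1. Since G has at least one edge (e.g. 0–1), it is not an edgeless graph, so tw(G) ≥ 1. Combining the bounds, tw(G) = 1.

1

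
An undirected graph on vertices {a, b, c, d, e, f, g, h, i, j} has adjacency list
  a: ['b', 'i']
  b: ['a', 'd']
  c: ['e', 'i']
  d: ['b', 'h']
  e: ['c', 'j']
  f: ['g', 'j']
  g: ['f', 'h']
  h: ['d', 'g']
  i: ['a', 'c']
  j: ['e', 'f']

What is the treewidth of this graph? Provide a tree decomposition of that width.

Treewidth 2.
One optimal decomposition is:
Bags: B1 = {c, e, i}  B2 = {e, i, j}  B3 = {f, i, j}  B4 = {f, g, i}  B5 = {g, h, i}  B6 = {d, h, i}  B7 = {b, d, i}  B8 = {a, b, i}
Tree: B1–B2, B2–B3, B3–B4, B4–B5, B5–B6, B6–B7, B7–B8

Each bag holds 3 vertices, so the decomposition has width 2, which upper-bounds the treewidth. The edges i–c–e–j–f–g–h–d–b–a–i form a cycle, so G is not a tree and its treewidth is at least 2. Combining the bounds, tw(G) = 2.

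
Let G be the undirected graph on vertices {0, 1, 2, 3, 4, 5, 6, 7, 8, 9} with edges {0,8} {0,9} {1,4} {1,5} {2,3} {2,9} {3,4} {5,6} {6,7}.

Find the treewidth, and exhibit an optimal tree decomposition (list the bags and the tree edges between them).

Each bag holds 2 vertices, so the decomposition has width 1, which upper-bounds the treewidth. Since G has at least one edge (e.g. 8–0), it is not an edgeless graph, so tw(G) ≥ 1. The upper and lower bounds meet at 1, so that is the treewidth.

Treewidth 1.
Bags: B1 = {0, 8}  B2 = {0, 9}  B3 = {2, 9}  B4 = {2, 3}  B5 = {3, 4}  B6 = {1, 4}  B7 = {1, 5}  B8 = {5, 6}  B9 = {6, 7}
Tree: B1–B2, B2–B3, B3–B4, B4–B5, B5–B6, B6–B7, B7–B8, B8–B9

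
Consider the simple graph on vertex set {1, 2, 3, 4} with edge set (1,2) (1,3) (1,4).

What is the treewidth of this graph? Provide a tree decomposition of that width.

Each bag holds 2 vertices, so the decomposition has width 1, which upper-bounds the treewidth. Since G has at least one edge (e.g. 2–1), it is not an edgeless graph, so tw(G) ≥ 1. Hence tw(G) = 1 exactly.

Treewidth 1.
One optimal decomposition is:
Bags: B1 = {1, 2}  B2 = {1, 3}  B3 = {1, 4}
Tree: B1–B2, B1–B3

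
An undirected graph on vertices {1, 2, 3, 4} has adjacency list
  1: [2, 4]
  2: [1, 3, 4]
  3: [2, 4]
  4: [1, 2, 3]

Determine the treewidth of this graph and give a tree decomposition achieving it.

Each bag holds 3 vertices, so the decomposition has width 2, which upper-bounds the treewidth. For the lower bound, the 3 vertices {1, 2, 4} are pairwise adjacent, and any tree decomposition puts a clique entirely inside one bag — forcing width ≥ 2. Combining the bounds, tw(G) = 2.

Treewidth 2.
Bags: B1 = {2, 3, 4}  B2 = {1, 2, 4}
Tree: B1–B2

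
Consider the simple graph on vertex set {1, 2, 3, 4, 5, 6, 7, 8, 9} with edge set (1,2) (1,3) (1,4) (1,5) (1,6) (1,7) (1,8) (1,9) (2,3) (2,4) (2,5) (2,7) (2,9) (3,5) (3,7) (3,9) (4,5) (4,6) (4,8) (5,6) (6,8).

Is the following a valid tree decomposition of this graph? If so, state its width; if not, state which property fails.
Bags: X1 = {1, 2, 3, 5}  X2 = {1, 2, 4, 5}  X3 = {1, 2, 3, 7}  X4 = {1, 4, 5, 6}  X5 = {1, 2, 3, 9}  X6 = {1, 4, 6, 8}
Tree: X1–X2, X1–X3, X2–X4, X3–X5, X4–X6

Vertex coverage: the bags together contain {1, 2, 3, 4, 5, 6, 7, 8, 9}, the full vertex set. Edge coverage: each edge of G has both endpoints in at least one bag. Running intersection: for every vertex, the bags containing it form a connected subtree. All three properties hold, so this is a valid tree decomposition of width max|bag| − 1 = 3, and hence tw(G) ≤ 3.

Yes; width 3.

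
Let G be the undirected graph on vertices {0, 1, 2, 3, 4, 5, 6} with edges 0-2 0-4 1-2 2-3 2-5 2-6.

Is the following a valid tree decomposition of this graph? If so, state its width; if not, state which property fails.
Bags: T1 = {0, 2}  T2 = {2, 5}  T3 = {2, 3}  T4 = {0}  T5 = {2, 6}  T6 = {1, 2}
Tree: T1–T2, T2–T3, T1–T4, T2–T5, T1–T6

No — vertex 4 appears in no bag.

A tree decomposition must satisfy three properties: every vertex lies in some bag; for every edge, both endpoints lie together in some bag; and for every vertex, the bags containing it form a connected subtree. Here vertex 4 appears in no bag, so the decomposition is invalid.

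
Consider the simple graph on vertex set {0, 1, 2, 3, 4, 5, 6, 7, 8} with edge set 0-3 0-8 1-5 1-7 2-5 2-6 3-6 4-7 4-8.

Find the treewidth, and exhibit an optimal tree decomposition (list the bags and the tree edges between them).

Treewidth 2.
Bags: B1 = {4, 7, 8}  B2 = {1, 7, 8}  B3 = {1, 5, 8}  B4 = {2, 5, 8}  B5 = {2, 6, 8}  B6 = {3, 6, 8}  B7 = {0, 3, 8}
Tree: B1–B2, B2–B3, B3–B4, B4–B5, B5–B6, B6–B7

Each bag holds 3 vertices, so the decomposition has width 2, which upper-bounds the treewidth. Since 8–4–7–1–5–2–6–3–0–8 is a cycle in G, G is not acyclic. Forests are exactly the graphs of treewidth ≤ 1, so tw(G) ≥ 2. Hence tw(G) = 2 exactly.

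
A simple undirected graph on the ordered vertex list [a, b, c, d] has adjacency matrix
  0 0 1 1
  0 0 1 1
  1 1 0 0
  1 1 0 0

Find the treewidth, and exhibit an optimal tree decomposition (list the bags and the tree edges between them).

Treewidth 2.
One such decomposition:
Bags: B1 = {a, b, c}  B2 = {a, b, d}
Tree: B1–B2

Each bag holds 3 vertices, so the decomposition has width 2, which upper-bounds the treewidth. The edges b–c–a–d–b form a cycle, so G is not a tree and its treewidth is at least 2. Combining the bounds, tw(G) = 2.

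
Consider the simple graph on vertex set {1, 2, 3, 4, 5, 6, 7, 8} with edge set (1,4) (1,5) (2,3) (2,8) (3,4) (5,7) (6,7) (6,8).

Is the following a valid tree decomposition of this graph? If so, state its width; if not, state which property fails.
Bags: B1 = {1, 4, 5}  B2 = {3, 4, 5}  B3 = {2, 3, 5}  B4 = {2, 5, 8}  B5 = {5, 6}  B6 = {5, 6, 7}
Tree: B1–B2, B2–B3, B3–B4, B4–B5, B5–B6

No — edge (8,6) lies in no bag.

A tree decomposition must satisfy three properties: every vertex lies in some bag; for every edge, both endpoints lie together in some bag; and for every vertex, the bags containing it form a connected subtree. Here edge (8,6) lies in no bag, so the decomposition is invalid.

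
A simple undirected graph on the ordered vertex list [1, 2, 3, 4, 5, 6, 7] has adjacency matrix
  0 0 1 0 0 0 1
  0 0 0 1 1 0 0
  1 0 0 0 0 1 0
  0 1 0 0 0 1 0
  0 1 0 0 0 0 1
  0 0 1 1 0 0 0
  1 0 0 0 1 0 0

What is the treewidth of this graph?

2

A width-2 tree decomposition is:
Bags: B1 = {1, 3, 7}  B2 = {3, 6, 7}  B3 = {4, 6, 7}  B4 = {2, 4, 7}  B5 = {2, 5, 7}
Tree: B1–B2, B2–B3, B3–B4, B4–B5
Every bag has size at most 3, so the width is 3 − 1 = 2 and tw(G) ≤ 2. Since 7–1–3–6–4–2–5–7 is a cycle in G, G is not acyclic. Forests are exactly the graphs of treewidth ≤ 1, so tw(G) ≥ 2. The upper and lower bounds meet at 2, so that is the treewidth.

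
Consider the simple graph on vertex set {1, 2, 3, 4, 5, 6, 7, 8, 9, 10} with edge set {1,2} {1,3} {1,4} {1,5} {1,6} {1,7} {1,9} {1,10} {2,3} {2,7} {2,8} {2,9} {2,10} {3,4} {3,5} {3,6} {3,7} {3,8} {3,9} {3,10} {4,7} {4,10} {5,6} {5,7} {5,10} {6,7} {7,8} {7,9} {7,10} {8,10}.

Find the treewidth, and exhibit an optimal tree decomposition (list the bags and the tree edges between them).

Every bag has size at most 5, so the width is 5 − 1 = 4 and tw(G) ≤ 4. Conversely, {2, 3, 7, 8, 10} is a clique of size 5, and the vertices of any clique must share a bag in every tree decomposition; so some bag has ≥ 5 vertices and tw(G) ≥ 4. Therefore the treewidth is 4.

Treewidth 4.
One optimal decomposition is:
Bags: B1 = {1, 2, 3, 7, 10}  B2 = {1, 3, 4, 7, 10}  B3 = {1, 3, 5, 7, 10}  B4 = {1, 2, 3, 7, 9}  B5 = {1, 3, 5, 6, 7}  B6 = {2, 3, 7, 8, 10}
Tree: B1–B2, B1–B3, B1–B4, B3–B5, B1–B6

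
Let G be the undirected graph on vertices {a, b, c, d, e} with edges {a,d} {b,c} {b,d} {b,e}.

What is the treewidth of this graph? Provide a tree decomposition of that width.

The largest bag has 2 vertices, giving width 1; this decomposition certifies tw(G) ≤ 1. Any graph with an edge has treewidth ≥ 1, and G has the edge c–b. Combining the bounds, tw(G) = 1.

Treewidth 1.
One such decomposition:
Bags: B1 = {b, c}  B2 = {b, d}  B3 = {b, e}  B4 = {a, d}
Tree: B1–B2, B2–B3, B2–B4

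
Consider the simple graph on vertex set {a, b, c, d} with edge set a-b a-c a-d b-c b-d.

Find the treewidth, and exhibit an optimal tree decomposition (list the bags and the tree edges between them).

Each bag holds 3 vertices, so the decomposition has width 2, which upper-bounds the treewidth. For the lower bound, the 3 vertices {a, b, d} are pairwise adjacent, and any tree decomposition puts a clique entirely inside one bag — forcing width ≥ 2. Hence tw(G) = 2 exactly.

Treewidth 2.
Bags: B1 = {a, b, c}  B2 = {a, b, d}
Tree: B1–B2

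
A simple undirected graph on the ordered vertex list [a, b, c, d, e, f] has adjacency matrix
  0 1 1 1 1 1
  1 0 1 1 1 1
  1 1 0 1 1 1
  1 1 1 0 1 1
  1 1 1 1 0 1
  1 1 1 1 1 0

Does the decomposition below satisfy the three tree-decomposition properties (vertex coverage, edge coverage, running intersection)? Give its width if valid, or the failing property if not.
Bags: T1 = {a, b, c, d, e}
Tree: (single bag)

No — vertex f appears in no bag.

A tree decomposition must satisfy three properties: every vertex lies in some bag; for every edge, both endpoints lie together in some bag; and for every vertex, the bags containing it form a connected subtree. Here vertex f appears in no bag, so the decomposition is invalid.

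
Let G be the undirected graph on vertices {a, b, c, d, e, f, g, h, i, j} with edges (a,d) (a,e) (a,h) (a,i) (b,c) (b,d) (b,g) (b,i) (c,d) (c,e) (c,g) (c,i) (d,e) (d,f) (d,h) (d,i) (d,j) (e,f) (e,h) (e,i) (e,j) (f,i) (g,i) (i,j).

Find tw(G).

A width-3 tree decomposition is:
Bags: B1 = {d, e, f, i}  B2 = {c, d, e, i}  B3 = {b, c, d, i}  B4 = {a, d, e, i}  B5 = {d, e, i, j}  B6 = {a, d, e, h}  B7 = {b, c, g, i}
Tree: B1–B2, B2–B3, B2–B4, B4–B5, B4–B6, B3–B7
Every bag has size at most 4, so the width is 4 − 1 = 3 and tw(G) ≤ 3. Conversely, {a, d, e, h} is a clique of size 4, and the vertices of any clique must share a bag in every tree decomposition; so some bag has ≥ 4 vertices and tw(G) ≥ 3. The upper and lower bounds meet at 3, so that is the treewidth.

3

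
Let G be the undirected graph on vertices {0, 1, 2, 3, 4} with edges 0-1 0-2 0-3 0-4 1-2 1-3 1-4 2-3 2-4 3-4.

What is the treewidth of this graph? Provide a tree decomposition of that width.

Treewidth 4.
Bags: B1 = {0, 1, 2, 3, 4}
Tree: (single bag)

A single bag containing all 5 vertices is trivially a valid decomposition of width 4. On the other hand G contains the 5-clique {0, 1, 2, 3, 4}. A clique must lie in a single bag of any decomposition, so no decomposition can have width below 4. Hence tw(G) = 4 exactly.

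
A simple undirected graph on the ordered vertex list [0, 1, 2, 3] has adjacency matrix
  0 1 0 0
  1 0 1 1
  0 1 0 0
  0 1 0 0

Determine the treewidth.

A width-1 tree decomposition is:
Bags: B1 = {1, 2}  B2 = {0, 1}  B3 = {1, 3}
Tree: B1–B2, B1–B3
The largest bag has 2 vertices, giving width 1; this decomposition certifies tw(G) ≤ 1. G has an edge, so its treewidth is at least 1. Therefore the treewidth is 1.

1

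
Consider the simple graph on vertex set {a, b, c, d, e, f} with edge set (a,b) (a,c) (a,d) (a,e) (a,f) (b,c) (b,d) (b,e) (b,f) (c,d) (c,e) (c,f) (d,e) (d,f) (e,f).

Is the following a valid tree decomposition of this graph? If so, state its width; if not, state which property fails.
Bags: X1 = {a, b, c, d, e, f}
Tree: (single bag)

Yes; width 5.

Every vertex of G appears in some bag (union = {a, b, c, d, e, f}); every edge is covered by a bag; and for each vertex v the set of bags containing v is connected in the bag tree. The decomposition is therefore valid. The largest bag has 6 vertices, so the width is 5.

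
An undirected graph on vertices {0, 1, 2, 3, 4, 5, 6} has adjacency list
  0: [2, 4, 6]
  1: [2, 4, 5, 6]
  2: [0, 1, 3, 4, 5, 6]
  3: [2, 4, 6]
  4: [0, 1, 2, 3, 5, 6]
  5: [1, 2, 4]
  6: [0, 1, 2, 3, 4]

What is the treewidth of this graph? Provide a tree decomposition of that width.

Every bag has size at most 4, so the width is 4 − 1 = 3 and tw(G) ≤ 3. For the lower bound, the 4 vertices {1, 2, 4, 5} are pairwise adjacent, and any tree decomposition puts a clique entirely inside one bag — forcing width ≥ 3. Therefore the treewidth is 3.

Treewidth 3.
One such decomposition:
Bags: B1 = {1, 2, 4, 5}  B2 = {1, 2, 4, 6}  B3 = {0, 2, 4, 6}  B4 = {2, 3, 4, 6}
Tree: B1–B2, B2–B3, B2–B4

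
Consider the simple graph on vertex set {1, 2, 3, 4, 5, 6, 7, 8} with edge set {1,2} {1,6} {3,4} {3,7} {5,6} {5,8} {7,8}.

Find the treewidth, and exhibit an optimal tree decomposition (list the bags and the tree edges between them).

Treewidth 1.
One optimal decomposition is:
Bags: B1 = {1, 2}  B2 = {1, 6}  B3 = {5, 6}  B4 = {5, 8}  B5 = {7, 8}  B6 = {3, 7}  B7 = {3, 4}
Tree: B1–B2, B2–B3, B3–B4, B4–B5, B5–B6, B6–B7

Each bag holds 2 vertices, so the decomposition has width 1, which upper-bounds the treewidth. Since G has at least one edge (e.g. 2–1), it is not an edgeless graph, so tw(G) ≥ 1. Combining the bounds, tw(G) = 1.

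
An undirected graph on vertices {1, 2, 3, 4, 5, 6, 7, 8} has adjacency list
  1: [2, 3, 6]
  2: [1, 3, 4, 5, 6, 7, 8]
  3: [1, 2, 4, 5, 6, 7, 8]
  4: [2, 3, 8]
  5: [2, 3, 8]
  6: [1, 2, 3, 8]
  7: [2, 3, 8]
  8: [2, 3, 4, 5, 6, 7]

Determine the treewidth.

A width-3 tree decomposition is:
Bags: B1 = {2, 3, 4, 8}  B2 = {2, 3, 5, 8}  B3 = {2, 3, 6, 8}  B4 = {2, 3, 7, 8}  B5 = {1, 2, 3, 6}
Tree: B1–B2, B1–B3, B2–B4, B3–B5
The largest bag has 4 vertices, giving width 3; this decomposition certifies tw(G) ≤ 3. For the lower bound, the 4 vertices {2, 3, 4, 8} are pairwise adjacent, and any tree decomposition puts a clique entirely inside one bag — forcing width ≥ 3. Hence tw(G) = 3 exactly.

3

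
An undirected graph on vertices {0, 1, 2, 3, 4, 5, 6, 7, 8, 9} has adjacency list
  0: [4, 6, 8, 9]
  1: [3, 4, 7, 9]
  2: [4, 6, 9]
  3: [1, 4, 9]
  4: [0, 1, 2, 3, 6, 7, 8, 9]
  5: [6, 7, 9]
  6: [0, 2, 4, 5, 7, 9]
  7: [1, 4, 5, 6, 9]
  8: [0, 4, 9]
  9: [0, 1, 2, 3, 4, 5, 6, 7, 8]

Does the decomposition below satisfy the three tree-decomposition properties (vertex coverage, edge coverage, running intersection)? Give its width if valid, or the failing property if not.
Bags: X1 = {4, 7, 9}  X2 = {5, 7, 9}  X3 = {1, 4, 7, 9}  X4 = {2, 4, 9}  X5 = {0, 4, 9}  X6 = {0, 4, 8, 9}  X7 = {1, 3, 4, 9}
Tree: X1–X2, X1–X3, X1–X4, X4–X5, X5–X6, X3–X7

No — vertex 6 appears in no bag.

A tree decomposition must satisfy three properties: every vertex lies in some bag; for every edge, both endpoints lie together in some bag; and for every vertex, the bags containing it form a connected subtree. Here vertex 6 appears in no bag, so the decomposition is invalid.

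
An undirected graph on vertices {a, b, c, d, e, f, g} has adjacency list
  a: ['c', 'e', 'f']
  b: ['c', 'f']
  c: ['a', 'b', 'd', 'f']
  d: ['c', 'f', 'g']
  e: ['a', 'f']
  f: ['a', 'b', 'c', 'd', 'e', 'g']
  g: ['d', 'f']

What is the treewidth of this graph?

A width-2 tree decomposition is:
Bags: B1 = {a, c, f}  B2 = {c, d, f}  B3 = {b, c, f}  B4 = {a, e, f}  B5 = {d, f, g}
Tree: B1–B2, B2–B3, B1–B4, B2–B5
Each bag holds 3 vertices, so the decomposition has width 2, which upper-bounds the treewidth. On the other hand G contains the 3-clique {d, f, g}. A clique must lie in a single bag of any decomposition, so no decomposition can have width below 2. Combining the bounds, tw(G) = 2.

2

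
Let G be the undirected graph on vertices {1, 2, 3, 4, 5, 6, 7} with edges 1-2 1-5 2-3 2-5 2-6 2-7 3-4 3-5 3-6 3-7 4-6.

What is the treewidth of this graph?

A width-2 tree decomposition is:
Bags: B1 = {2, 3, 6}  B2 = {3, 4, 6}  B3 = {2, 3, 5}  B4 = {1, 2, 5}  B5 = {2, 3, 7}
Tree: B1–B2, B1–B3, B3–B4, B1–B5
Every bag has size at most 3, so the width is 3 − 1 = 2 and tw(G) ≤ 2. On the other hand G contains the 3-clique {1, 2, 5}. A clique must lie in a single bag of any decomposition, so no decomposition can have width below 2. The upper and lower bounds meet at 2, so that is the treewidth.

2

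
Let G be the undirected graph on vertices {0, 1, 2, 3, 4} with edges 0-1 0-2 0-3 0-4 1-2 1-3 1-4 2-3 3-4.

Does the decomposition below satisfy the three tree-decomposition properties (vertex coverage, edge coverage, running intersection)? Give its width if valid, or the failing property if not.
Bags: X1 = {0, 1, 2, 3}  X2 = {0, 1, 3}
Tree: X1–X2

No — vertex 4 appears in no bag.

A tree decomposition must satisfy three properties: every vertex lies in some bag; for every edge, both endpoints lie together in some bag; and for every vertex, the bags containing it form a connected subtree. Here vertex 4 appears in no bag, so the decomposition is invalid.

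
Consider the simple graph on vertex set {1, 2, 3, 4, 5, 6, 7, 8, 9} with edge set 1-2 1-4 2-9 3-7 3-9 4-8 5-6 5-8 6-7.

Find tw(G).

A width-2 tree decomposition is:
Bags: B1 = {1, 2, 9}  B2 = {1, 3, 9}  B3 = {1, 3, 7}  B4 = {1, 6, 7}  B5 = {1, 5, 6}  B6 = {1, 5, 8}  B7 = {1, 4, 8}
Tree: B1–B2, B2–B3, B3–B4, B4–B5, B5–B6, B6–B7
Each bag holds 3 vertices, so the decomposition has width 2, which upper-bounds the treewidth. Since 1–2–9–3–7–6–5–8–4–1 is a cycle in G, G is not acyclic. Forests are exactly the graphs of treewidth ≤ 1, so tw(G) ≥ 2. The upper and lower bounds meet at 2, so that is the treewidth.

2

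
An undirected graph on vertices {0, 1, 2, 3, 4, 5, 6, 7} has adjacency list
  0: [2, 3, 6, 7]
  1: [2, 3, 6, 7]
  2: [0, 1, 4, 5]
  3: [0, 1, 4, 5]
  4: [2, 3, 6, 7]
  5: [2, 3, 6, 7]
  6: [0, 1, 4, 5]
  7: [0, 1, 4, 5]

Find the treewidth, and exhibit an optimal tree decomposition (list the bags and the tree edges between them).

Treewidth 4.
One optimal decomposition is:
Bags: B1 = {0, 2, 3, 6, 7}  B2 = {2, 3, 5, 6, 7}  B3 = {1, 2, 3, 6, 7}  B4 = {2, 3, 4, 6, 7}
Tree: B1–B2, B2–B3, B3–B4

The largest bag has 5 vertices, giving width 4; this decomposition certifies tw(G) ≤ 4. For the lower bound: the 5 vertex sets {0,2}, {3,5}, {1,7}, {6}, {4} are disjoint, each induces a connected subgraph, and every pair is joined by at least one edge of G. Contracting each set to a single vertex therefore yields K_{5} as a minor, and since treewidth is minor-monotone, tw(G) ≥ tw(K_{5}) = 4. Therefore the treewidth is 4.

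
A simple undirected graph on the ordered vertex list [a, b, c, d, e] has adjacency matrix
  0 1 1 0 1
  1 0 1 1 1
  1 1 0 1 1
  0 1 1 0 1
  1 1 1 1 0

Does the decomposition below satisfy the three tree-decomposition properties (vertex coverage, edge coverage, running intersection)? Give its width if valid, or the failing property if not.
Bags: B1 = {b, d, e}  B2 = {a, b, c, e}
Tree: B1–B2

A tree decomposition must satisfy three properties: every vertex lies in some bag; for every edge, both endpoints lie together in some bag; and for every vertex, the bags containing it form a connected subtree. Here edge (c,d) lies in no bag, so the decomposition is invalid.

No — edge (c,d) lies in no bag.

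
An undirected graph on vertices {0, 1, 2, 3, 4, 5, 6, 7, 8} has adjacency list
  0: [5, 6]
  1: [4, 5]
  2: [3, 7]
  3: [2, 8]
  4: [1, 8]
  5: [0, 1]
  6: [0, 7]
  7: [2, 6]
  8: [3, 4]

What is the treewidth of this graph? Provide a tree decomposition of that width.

The largest bag has 3 vertices, giving width 2; this decomposition certifies tw(G) ≤ 2. Since 0–6–7–2–3–8–4–1–5–0 is a cycle in G, G is not acyclic. Forests are exactly the graphs of treewidth ≤ 1, so tw(G) ≥ 2. Combining the bounds, tw(G) = 2.

Treewidth 2.
One optimal decomposition is:
Bags: B1 = {0, 6, 7}  B2 = {0, 2, 7}  B3 = {0, 2, 3}  B4 = {0, 3, 8}  B5 = {0, 4, 8}  B6 = {0, 1, 4}  B7 = {0, 1, 5}
Tree: B1–B2, B2–B3, B3–B4, B4–B5, B5–B6, B6–B7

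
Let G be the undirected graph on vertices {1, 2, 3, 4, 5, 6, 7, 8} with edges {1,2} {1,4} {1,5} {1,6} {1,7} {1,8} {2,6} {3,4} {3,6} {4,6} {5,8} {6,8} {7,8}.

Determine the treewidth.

A width-2 tree decomposition is:
Bags: B1 = {1, 4, 6}  B2 = {1, 6, 8}  B3 = {3, 4, 6}  B4 = {1, 7, 8}  B5 = {1, 2, 6}  B6 = {1, 5, 8}
Tree: B1–B2, B1–B3, B2–B4, B2–B5, B4–B6
Every bag has size at most 3, so the width is 3 − 1 = 2 and tw(G) ≤ 2. Conversely, {1, 5, 8} is a clique of size 3, and the vertices of any clique must share a bag in every tree decomposition; so some bag has ≥ 3 vertices and tw(G) ≥ 2. Hence tw(G) = 2 exactly.

2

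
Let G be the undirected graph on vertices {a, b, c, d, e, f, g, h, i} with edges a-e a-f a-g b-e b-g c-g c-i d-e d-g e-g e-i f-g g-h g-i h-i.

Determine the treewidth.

A width-2 tree decomposition is:
Bags: B1 = {a, e, g}  B2 = {a, f, g}  B3 = {b, e, g}  B4 = {e, g, i}  B5 = {c, g, i}  B6 = {g, h, i}  B7 = {d, e, g}
Tree: B1–B2, B1–B3, B3–B4, B4–B5, B4–B6, B3–B7
Each bag holds 3 vertices, so the decomposition has width 2, which upper-bounds the treewidth. For the lower bound, the 3 vertices {d, e, g} are pairwise adjacent, and any tree decomposition puts a clique entirely inside one bag — forcing width ≥ 2. The upper and lower bounds meet at 2, so that is the treewidth.

2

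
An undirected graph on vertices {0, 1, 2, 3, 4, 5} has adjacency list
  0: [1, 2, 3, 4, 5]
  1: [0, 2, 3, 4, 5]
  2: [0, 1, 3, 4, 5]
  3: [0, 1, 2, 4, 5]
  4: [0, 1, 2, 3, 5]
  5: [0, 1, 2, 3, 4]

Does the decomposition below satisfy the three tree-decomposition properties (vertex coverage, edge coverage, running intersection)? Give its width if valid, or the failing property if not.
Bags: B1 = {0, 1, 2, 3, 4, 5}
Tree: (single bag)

Yes; width 5.

Vertex coverage: the bags together contain {0, 1, 2, 3, 4, 5}, the full vertex set. Edge coverage: each edge of G has both endpoints in at least one bag. Running intersection: for every vertex, the bags containing it form a connected subtree. All three properties hold, so this is a valid tree decomposition of width max|bag| − 1 = 5, and hence tw(G) ≤ 5.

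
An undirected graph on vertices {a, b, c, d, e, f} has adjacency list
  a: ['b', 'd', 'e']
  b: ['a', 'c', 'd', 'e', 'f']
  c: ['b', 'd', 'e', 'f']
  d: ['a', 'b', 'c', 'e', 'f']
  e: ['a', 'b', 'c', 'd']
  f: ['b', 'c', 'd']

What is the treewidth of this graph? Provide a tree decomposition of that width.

Treewidth 3.
Bags: B1 = {b, c, d, e}  B2 = {b, c, d, f}  B3 = {a, b, d, e}
Tree: B1–B2, B1–B3

The largest bag has 4 vertices, giving width 3; this decomposition certifies tw(G) ≤ 3. For the lower bound, the 4 vertices {b, c, d, e} are pairwise adjacent, and any tree decomposition puts a clique entirely inside one bag — forcing width ≥ 3. The upper and lower bounds meet at 3, so that is the treewidth.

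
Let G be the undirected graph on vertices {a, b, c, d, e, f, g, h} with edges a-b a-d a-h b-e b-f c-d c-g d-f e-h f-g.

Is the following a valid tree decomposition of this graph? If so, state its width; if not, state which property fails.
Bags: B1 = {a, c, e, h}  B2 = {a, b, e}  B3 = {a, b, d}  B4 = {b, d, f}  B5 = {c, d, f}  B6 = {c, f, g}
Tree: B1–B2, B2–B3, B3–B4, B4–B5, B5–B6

A tree decomposition must satisfy three properties: every vertex lies in some bag; for every edge, both endpoints lie together in some bag; and for every vertex, the bags containing it form a connected subtree. Here bags containing vertex c are not connected in the tree, so the decomposition is invalid.

No — bags containing vertex c are not connected in the tree.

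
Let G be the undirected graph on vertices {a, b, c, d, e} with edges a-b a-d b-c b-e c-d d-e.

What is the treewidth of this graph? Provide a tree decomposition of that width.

Treewidth 2.
One such decomposition:
Bags: B1 = {b, c, d}  B2 = {a, b, d}  B3 = {b, d, e}
Tree: B1–B2, B2–B3

The largest bag has 3 vertices, giving width 2; this decomposition certifies tw(G) ≤ 2. For the lower bound, G contains the cycle c–d–a–b–c, so G is not a forest; only forests have treewidth ≤ 1, hence tw(G) ≥ 2. Therefore the treewidth is 2.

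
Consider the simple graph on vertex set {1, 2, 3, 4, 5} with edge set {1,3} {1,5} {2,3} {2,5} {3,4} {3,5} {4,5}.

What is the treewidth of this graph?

2

A width-2 tree decomposition is:
Bags: B1 = {1, 3, 5}  B2 = {2, 3, 5}  B3 = {3, 4, 5}
Tree: B1–B2, B2–B3
Every bag has size at most 3, so the width is 3 − 1 = 2 and tw(G) ≤ 2. On the other hand G contains the 3-clique {1, 3, 5}. A clique must lie in a single bag of any decomposition, so no decomposition can have width below 2. The upper and lower bounds meet at 2, so that is the treewidth.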